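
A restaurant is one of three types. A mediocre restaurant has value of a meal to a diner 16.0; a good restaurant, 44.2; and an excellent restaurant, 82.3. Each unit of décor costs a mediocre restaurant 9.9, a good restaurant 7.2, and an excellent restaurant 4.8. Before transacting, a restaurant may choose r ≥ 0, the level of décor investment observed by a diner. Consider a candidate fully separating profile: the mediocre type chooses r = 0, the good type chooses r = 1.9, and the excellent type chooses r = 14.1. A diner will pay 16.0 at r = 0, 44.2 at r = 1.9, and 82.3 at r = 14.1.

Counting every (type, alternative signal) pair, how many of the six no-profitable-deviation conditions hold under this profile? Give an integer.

Good (own payoff 44.2 − 7.2×1.9 = 30.52): to r=0 gives 16.0 → no gain ✓; to r=14.1 gives 82.3 − 7.2×14.1 = -19.22 → no gain ✓.
Excellent (own payoff 82.3 − 4.8×14.1 = 14.62): to r=0 gives 16.0 → profitable ✗; to r=1.9 gives 44.2 − 4.8×1.9 = 35.08 → profitable ✗.
Mediocre (own payoff 16.0): to r=1.9 gives 44.2 − 9.9×1.9 = 25.39 → profitable ✗; to r=14.1 gives 82.3 − 9.9×14.1 = -57.29 → no gain ✓.
3 of the 6 constraints hold; not an equilibrium.

3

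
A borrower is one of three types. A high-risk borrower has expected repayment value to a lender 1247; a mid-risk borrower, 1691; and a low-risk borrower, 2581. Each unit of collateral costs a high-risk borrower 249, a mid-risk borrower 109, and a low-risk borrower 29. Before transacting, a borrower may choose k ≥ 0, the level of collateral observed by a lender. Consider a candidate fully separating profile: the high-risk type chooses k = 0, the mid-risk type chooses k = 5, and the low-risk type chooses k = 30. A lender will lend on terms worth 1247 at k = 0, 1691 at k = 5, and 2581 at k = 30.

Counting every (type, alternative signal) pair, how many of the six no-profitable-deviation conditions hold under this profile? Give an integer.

5

Low-risk (own payoff 2581 − 29×30 = 1711): to k=0 gives 1247 → no gain ✓; to k=5 gives 1691 − 29×5 = 1546 → no gain ✓.
High-risk (own payoff 1247): to k=5 gives 1691 − 249×5 = 446 → no gain ✓; to k=30 gives 2581 − 249×30 = -4889 → no gain ✓.
Mid-risk (own payoff 1691 − 109×5 = 1146): to k=0 gives 1247 → profitable ✗; to k=30 gives 2581 − 109×30 = -689 → no gain ✓.
5 of the 6 constraints hold; not an equilibrium.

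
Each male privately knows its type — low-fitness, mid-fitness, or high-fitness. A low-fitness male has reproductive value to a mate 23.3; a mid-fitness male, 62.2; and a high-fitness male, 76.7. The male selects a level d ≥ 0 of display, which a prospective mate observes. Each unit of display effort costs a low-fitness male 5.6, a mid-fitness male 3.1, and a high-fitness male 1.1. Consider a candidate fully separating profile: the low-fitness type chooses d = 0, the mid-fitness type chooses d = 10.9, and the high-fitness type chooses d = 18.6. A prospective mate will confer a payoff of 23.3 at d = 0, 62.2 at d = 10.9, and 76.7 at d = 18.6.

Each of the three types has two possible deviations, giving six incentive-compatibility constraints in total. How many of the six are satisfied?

6

Low-fitness (own payoff 23.3): to d=10.9 gives 62.2 − 5.6×10.9 = 1.16 → no gain ✓; to d=18.6 gives 76.7 − 5.6×18.6 = -27.46 → no gain ✓.
High-fitness (own payoff 76.7 − 1.1×18.6 = 56.24): to d=0 gives 23.3 → no gain ✓; to d=10.9 gives 62.2 − 1.1×10.9 = 50.21 → no gain ✓.
Mid-fitness (own payoff 62.2 − 3.1×10.9 = 28.41): to d=0 gives 23.3 → no gain ✓; to d=18.6 gives 76.7 − 3.1×18.6 = 19.04 → no gain ✓.
6 of the 6 constraints hold; this profile is a separating equilibrium.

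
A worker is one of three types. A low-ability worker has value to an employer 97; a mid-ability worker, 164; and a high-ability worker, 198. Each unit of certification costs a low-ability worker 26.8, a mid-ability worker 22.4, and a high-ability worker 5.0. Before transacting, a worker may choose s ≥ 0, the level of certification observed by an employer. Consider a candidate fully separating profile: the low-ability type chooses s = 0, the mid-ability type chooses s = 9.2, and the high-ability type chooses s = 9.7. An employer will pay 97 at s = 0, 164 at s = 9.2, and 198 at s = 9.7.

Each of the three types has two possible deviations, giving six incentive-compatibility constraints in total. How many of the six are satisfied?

4

Low-ability (own payoff 97): to s=9.2 gives 164 − 26.8×9.2 = -82.56 → no gain ✓; to s=9.7 gives 198 − 26.8×9.7 = -61.96 → no gain ✓.
Mid-ability (own payoff 164 − 22.4×9.2 = -42.08): to s=0 gives 97 → profitable ✗; to s=9.7 gives 198 − 22.4×9.7 = -19.28 → profitable ✗.
High-ability (own payoff 198 − 5.0×9.7 = 149.5): to s=0 gives 97 → no gain ✓; to s=9.2 gives 164 − 5.0×9.2 = 118 → no gain ✓.
4 of the 6 constraints hold; not an equilibrium.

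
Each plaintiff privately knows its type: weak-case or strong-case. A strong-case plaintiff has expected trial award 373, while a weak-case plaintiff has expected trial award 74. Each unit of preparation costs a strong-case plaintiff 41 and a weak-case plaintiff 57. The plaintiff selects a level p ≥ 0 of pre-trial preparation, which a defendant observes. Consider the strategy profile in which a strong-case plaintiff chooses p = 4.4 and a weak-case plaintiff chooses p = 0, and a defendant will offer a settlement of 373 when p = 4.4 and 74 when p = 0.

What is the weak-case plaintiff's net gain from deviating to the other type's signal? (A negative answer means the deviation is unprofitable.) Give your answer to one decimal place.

Playing p = 0 the weak-case plaintiff receives 74.
Deviating to p = 4.4 brings payment 373 at cost 57 × 4.4 = 250.8, netting 122.2.
Gain from deviating: 122.2 − 74 = 48.2.
The gain is positive, so the weak-case type's incentive-compatibility constraint is violated — this profile is not a separating equilibrium.

48.2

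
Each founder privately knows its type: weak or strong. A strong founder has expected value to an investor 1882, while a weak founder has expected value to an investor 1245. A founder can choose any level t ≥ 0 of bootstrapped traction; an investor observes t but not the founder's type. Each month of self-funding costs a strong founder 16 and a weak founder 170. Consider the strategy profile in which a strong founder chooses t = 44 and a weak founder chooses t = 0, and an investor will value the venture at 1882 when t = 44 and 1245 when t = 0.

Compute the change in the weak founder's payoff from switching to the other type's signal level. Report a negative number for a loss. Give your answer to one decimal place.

Playing t = 0 the weak founder receives 1245.
Deviating to t = 44 brings payment 1882 at cost 170 × 44 = 7480, netting -5598.
Gain from deviating: -5598 − 1245 = -6843.0.
The gain is negative, so the weak type's incentive-compatibility constraint is satisfied.

-6843.0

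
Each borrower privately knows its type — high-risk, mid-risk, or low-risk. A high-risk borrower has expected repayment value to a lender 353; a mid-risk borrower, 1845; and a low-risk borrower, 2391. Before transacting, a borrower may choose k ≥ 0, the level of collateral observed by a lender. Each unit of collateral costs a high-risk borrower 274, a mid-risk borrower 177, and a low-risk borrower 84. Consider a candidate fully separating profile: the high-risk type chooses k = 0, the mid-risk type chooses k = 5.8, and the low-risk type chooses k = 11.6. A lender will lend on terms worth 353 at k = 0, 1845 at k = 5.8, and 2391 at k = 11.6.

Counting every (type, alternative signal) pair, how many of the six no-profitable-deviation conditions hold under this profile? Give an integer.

Low-risk (own payoff 2391 − 84×11.6 = 1416.6): to k=0 gives 353 → no gain ✓; to k=5.8 gives 1845 − 84×5.8 = 1357.8 → no gain ✓.
High-risk (own payoff 353): to k=5.8 gives 1845 − 274×5.8 = 255.8 → no gain ✓; to k=11.6 gives 2391 − 274×11.6 = -787.4 → no gain ✓.
Mid-risk (own payoff 1845 − 177×5.8 = 818.4): to k=0 gives 353 → no gain ✓; to k=11.6 gives 2391 − 177×11.6 = 337.8 → no gain ✓.
6 of the 6 constraints hold; this profile is a separating equilibrium.

6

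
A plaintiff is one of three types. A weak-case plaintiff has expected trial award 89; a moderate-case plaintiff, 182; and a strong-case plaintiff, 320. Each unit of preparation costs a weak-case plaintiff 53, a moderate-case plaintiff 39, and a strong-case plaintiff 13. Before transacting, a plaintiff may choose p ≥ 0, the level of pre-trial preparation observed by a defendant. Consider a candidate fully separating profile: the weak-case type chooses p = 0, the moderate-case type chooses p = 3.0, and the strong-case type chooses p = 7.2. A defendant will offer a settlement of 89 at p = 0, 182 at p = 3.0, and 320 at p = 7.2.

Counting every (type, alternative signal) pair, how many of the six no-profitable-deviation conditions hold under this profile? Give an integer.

5

Moderate-case (own payoff 182 − 39×3.0 = 65): to p=0 gives 89 → profitable ✗; to p=7.2 gives 320 − 39×7.2 = 39.2 → no gain ✓.
Strong-case (own payoff 320 − 13×7.2 = 226.4): to p=0 gives 89 → no gain ✓; to p=3.0 gives 182 − 13×3.0 = 143 → no gain ✓.
Weak-case (own payoff 89): to p=3.0 gives 182 − 53×3.0 = 23 → no gain ✓; to p=7.2 gives 320 − 53×7.2 = -61.6 → no gain ✓.
5 of the 6 constraints hold; not an equilibrium.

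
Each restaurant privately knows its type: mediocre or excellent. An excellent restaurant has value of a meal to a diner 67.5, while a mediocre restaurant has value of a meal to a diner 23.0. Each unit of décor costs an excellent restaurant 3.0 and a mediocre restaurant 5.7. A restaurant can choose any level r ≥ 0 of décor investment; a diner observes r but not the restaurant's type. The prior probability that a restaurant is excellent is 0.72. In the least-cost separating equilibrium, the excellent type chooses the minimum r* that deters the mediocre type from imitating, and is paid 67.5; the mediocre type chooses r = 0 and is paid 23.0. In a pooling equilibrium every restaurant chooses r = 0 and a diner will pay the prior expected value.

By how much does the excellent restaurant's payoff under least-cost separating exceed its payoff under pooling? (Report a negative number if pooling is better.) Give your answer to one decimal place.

Least-cost separating signal: r* solves 23.0 = 67.5 − 5.7·r*, so r* = (67.5 − 23.0)/5.7 ≈ 7.8070.
Excellent type's separating payoff: 67.5 − 3.0 × r* = 67.5 − 3.0 × (67.5 − 23.0)/5.7 = 67.5 − 133.5/5.7 ≈ 44.079.
Pooling payoff: 0.72 × 67.5 + 0.28 × 23.0 = 55.04.
Difference: 44.079 − 55.04 = -10.961, i.e. -11.0 to one decimal place.
The excellent type would prefer the pooling outcome.

-11.0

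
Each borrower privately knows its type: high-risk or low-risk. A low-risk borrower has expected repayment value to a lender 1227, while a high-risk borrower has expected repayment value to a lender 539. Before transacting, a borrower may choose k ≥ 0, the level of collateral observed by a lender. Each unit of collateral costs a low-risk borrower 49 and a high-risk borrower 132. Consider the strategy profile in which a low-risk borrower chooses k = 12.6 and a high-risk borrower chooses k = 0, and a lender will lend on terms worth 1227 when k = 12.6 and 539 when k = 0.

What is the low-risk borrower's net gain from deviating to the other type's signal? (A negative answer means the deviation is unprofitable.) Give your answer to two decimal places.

-70.60

Playing k = 12.6 the low-risk borrower receives 1227 − 49 × 12.6 = 609.6.
Deviating to k = 0 yields 539 instead.
Gain from deviating: 539 − 609.6 = -70.60.
The gain is negative, so the low-risk type's incentive-compatibility constraint is satisfied.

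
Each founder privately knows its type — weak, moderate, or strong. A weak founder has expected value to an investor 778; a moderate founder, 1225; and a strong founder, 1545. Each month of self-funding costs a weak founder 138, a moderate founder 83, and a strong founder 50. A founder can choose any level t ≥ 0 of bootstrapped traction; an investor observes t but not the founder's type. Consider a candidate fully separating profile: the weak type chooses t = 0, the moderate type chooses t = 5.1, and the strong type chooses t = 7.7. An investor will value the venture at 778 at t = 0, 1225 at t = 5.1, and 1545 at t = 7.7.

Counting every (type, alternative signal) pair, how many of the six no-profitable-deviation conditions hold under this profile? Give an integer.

5

Weak (own payoff 778): to t=5.1 gives 1225 − 138×5.1 = 521.2 → no gain ✓; to t=7.7 gives 1545 − 138×7.7 = 482.4 → no gain ✓.
Moderate (own payoff 1225 − 83×5.1 = 801.7): to t=0 gives 778 → no gain ✓; to t=7.7 gives 1545 − 83×7.7 = 905.9 → profitable ✗.
Strong (own payoff 1545 − 50×7.7 = 1160): to t=0 gives 778 → no gain ✓; to t=5.1 gives 1225 − 50×5.1 = 970 → no gain ✓.
5 of the 6 constraints hold; not an equilibrium.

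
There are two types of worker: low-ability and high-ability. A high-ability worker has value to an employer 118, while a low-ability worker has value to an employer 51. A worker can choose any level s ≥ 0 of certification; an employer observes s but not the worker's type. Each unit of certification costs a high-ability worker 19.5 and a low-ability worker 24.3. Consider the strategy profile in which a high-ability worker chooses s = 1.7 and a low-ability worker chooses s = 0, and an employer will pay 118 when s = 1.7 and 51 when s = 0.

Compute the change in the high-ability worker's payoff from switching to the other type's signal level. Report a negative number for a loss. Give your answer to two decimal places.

-33.85

Playing s = 1.7 the high-ability worker receives 118 − 19.5 × 1.7 = 84.85.
Deviating to s = 0 yields 51 instead.
Gain from deviating: 51 − 84.85 = -33.85.
The gain is negative, so the high-ability type's incentive-compatibility constraint is satisfied.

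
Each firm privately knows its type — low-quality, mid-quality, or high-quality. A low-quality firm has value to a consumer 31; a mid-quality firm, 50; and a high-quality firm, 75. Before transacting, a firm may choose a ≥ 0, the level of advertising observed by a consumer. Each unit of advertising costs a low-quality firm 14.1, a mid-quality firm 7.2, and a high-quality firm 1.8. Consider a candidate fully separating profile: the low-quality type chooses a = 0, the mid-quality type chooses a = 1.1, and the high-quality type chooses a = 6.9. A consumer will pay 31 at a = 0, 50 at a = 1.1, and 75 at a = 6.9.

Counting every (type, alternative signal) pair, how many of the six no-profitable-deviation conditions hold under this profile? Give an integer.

High-quality (own payoff 75 − 1.8×6.9 = 62.58): to a=0 gives 31 → no gain ✓; to a=1.1 gives 50 − 1.8×1.1 = 48.02 → no gain ✓.
Mid-quality (own payoff 50 − 7.2×1.1 = 42.08): to a=0 gives 31 → no gain ✓; to a=6.9 gives 75 − 7.2×6.9 = 25.32 → no gain ✓.
Low-quality (own payoff 31): to a=1.1 gives 50 − 14.1×1.1 = 34.49 → profitable ✗; to a=6.9 gives 75 − 14.1×6.9 = -22.29 → no gain ✓.
5 of the 6 constraints hold; not an equilibrium.

5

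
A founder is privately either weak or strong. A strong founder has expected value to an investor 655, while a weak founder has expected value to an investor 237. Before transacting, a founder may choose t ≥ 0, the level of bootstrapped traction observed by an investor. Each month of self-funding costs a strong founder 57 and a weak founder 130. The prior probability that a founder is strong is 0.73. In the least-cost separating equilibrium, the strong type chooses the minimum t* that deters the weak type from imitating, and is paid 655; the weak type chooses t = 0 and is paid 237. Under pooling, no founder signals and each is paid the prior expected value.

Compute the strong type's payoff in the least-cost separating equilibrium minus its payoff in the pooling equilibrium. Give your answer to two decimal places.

-70.42

Least-cost separating signal: t* solves 237 = 655 − 130·t*, so t* = (655 − 237)/130 ≈ 3.2154.
Strong type's separating payoff: 655 − 57 × t* = 655 − 57 × (655 − 237)/130 = 655 − 23826/130 ≈ 471.7231.
Pooling payoff: 0.73 × 655 + 0.27 × 237 = 542.14.
Difference: 471.7231 − 542.14 = -70.4169, i.e. -70.42 to two decimal places.
The strong type would prefer the pooling outcome.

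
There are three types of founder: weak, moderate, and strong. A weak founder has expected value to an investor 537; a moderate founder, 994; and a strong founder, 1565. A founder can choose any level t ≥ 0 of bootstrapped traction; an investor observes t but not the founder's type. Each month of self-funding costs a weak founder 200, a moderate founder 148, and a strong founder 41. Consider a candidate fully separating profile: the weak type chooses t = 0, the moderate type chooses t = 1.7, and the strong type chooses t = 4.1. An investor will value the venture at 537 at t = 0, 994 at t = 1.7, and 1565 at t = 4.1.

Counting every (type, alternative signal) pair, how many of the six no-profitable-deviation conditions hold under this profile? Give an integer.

Weak (own payoff 537): to t=1.7 gives 994 − 200×1.7 = 654 → profitable ✗; to t=4.1 gives 1565 − 200×4.1 = 745 → profitable ✗.
Strong (own payoff 1565 − 41×4.1 = 1396.9): to t=0 gives 537 → no gain ✓; to t=1.7 gives 994 − 41×1.7 = 924.3 → no gain ✓.
Moderate (own payoff 994 − 148×1.7 = 742.4): to t=0 gives 537 → no gain ✓; to t=4.1 gives 1565 − 148×4.1 = 958.2 → profitable ✗.
3 of the 6 constraints hold; not an equilibrium.

3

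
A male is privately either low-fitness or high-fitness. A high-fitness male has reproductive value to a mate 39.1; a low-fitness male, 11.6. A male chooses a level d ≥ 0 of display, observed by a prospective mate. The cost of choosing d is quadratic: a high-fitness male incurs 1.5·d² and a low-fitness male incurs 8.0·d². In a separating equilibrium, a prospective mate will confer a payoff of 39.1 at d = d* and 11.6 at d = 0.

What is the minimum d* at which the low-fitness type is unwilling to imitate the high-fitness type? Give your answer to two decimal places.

The low-fitness type at d = 0 receives 11.6; imitating at d* yields 39.1 − 8.0·d*².
Indifference: 11.6 = 39.1 − 8.0·d*², so d*² = (39.1 − 11.6) / 8.0 = 3.4375.
d* = √3.4375 ≈ 1.85.

1.85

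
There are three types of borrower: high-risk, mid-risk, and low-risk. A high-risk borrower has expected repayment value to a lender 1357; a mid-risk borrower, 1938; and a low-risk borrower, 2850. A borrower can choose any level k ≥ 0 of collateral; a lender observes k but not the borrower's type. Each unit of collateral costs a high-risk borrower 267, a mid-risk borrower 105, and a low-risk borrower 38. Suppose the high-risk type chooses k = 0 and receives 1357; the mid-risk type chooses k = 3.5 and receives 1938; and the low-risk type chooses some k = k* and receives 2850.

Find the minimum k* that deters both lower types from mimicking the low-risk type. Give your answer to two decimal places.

12.19

High-risk type (on-path payoff 1357) won't mimic when 1357 ≥ 2850 − 267·k*, i.e. k* ≥ 5.59.
Mid-risk type (on-path payoff 1938 − 105×3.5 = 1570.5) won't mimic when 1570.5 ≥ 2850 − 105·k*, i.e. k* ≥ 12.19.
Both must hold, so k* = max(5.59, 12.19) = 12.19. The mid-risk type's constraint binds.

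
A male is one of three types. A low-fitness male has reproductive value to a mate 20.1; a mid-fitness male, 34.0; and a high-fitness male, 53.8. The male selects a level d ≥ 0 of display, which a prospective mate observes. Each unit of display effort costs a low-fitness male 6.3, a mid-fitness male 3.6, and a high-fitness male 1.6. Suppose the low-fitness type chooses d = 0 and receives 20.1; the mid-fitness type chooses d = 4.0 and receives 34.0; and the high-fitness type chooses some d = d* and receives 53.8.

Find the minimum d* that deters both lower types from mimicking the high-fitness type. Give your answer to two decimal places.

Mid-fitness type (on-path payoff 34.0 − 3.6×4.0 = 19.6) won't mimic when 19.6 ≥ 53.8 − 3.6·d*, i.e. d* ≥ 9.50.
Low-fitness type (on-path payoff 20.1) won't mimic when 20.1 ≥ 53.8 − 6.3·d*, i.e. d* ≥ 5.35.
Both must hold, so d* = max(5.35, 9.50) = 9.50. The mid-fitness type's constraint binds.

9.50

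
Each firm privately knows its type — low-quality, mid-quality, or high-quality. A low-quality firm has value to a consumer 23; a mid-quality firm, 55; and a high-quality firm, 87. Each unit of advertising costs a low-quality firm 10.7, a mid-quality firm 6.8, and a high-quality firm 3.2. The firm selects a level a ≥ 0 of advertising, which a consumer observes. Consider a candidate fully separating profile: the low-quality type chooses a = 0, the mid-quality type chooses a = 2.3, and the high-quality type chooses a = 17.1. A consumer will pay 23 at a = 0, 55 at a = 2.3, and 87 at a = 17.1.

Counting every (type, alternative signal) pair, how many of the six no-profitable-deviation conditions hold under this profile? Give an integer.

Mid-quality (own payoff 55 − 6.8×2.3 = 39.36): to a=0 gives 23 → no gain ✓; to a=17.1 gives 87 − 6.8×17.1 = -29.28 → no gain ✓.
Low-quality (own payoff 23): to a=2.3 gives 55 − 10.7×2.3 = 30.39 → profitable ✗; to a=17.1 gives 87 − 10.7×17.1 = -95.97 → no gain ✓.
High-quality (own payoff 87 − 3.2×17.1 = 32.28): to a=0 gives 23 → no gain ✓; to a=2.3 gives 55 − 3.2×2.3 = 47.64 → profitable ✗.
4 of the 6 constraints hold; not an equilibrium.

4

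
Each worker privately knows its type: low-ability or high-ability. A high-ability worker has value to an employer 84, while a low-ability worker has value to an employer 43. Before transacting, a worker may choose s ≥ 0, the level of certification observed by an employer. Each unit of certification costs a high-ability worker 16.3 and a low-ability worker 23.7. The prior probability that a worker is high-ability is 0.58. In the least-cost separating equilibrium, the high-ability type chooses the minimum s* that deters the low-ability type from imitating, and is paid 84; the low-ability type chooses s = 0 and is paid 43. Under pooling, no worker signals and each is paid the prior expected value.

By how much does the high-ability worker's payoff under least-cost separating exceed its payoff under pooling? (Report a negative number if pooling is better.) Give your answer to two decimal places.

-10.98

Least-cost separating signal: s* solves 43 = 84 − 23.7·s*, so s* = (84 − 43)/23.7 ≈ 1.7300.
High-ability type's separating payoff: 84 − 16.3 × s* = 84 − 16.3 × (84 − 43)/23.7 = 84 − 668.3/23.7 ≈ 55.8017.
Pooling payoff: 0.58 × 84 + 0.42 × 43 = 66.78.
Difference: 55.8017 − 66.78 = -10.9783, i.e. -10.98 to two decimal places.
The high-ability type would prefer the pooling outcome.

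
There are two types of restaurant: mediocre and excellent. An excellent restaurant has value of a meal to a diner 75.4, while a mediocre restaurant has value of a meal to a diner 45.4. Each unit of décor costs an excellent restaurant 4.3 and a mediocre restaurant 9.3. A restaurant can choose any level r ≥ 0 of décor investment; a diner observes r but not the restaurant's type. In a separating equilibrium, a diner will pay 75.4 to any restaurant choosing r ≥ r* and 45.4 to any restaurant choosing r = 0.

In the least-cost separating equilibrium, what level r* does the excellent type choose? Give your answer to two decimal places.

A mediocre restaurant choosing r = 0 receives 45.4.
Imitating at r* instead would pay 75.4 at cost 9.3·r*, netting 75.4 − 9.3·r*.
Indifference: 45.4 = 75.4 − 9.3·r*, so r* = (75.4 − 45.4) / 9.3 ≈ 3.23.
This is the mediocre type's binding incentive-compatibility constraint; any r ≥ 3.23 sustains separation on that side.

3.23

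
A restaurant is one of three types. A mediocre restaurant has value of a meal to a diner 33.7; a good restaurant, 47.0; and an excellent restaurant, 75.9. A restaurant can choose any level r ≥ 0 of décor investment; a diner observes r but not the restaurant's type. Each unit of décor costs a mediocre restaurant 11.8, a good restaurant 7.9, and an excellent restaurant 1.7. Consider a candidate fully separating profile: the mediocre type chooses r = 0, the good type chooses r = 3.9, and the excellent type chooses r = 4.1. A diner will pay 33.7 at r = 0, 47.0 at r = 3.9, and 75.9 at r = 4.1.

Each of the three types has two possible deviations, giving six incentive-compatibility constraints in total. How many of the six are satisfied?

4

Excellent (own payoff 75.9 − 1.7×4.1 = 68.93): to r=0 gives 33.7 → no gain ✓; to r=3.9 gives 47.0 − 1.7×3.9 = 40.37 → no gain ✓.
Mediocre (own payoff 33.7): to r=3.9 gives 47.0 − 11.8×3.9 = 0.98 → no gain ✓; to r=4.1 gives 75.9 − 11.8×4.1 = 27.52 → no gain ✓.
Good (own payoff 47.0 − 7.9×3.9 = 16.19): to r=0 gives 33.7 → profitable ✗; to r=4.1 gives 75.9 − 7.9×4.1 = 43.51 → profitable ✗.
4 of the 6 constraints hold; not an equilibrium.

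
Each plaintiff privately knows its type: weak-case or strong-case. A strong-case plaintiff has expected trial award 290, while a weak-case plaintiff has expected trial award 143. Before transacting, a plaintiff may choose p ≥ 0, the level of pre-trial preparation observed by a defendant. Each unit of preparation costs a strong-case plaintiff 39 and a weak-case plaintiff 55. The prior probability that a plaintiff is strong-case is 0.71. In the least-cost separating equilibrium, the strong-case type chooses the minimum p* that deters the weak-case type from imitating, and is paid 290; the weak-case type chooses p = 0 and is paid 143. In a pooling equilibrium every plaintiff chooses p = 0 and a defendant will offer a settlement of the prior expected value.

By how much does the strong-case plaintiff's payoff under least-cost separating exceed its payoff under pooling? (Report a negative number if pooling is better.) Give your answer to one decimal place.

-61.6

Least-cost separating signal: p* solves 143 = 290 − 55·p*, so p* = (290 − 143)/55 ≈ 2.6727.
Strong-case type's separating payoff: 290 − 39 × p* = 290 − 39 × (290 − 143)/55 = 290 − 5733/55 ≈ 185.764.
Pooling payoff: 0.71 × 290 + 0.29 × 143 = 247.37.
Difference: 185.764 − 247.37 = -61.606, i.e. -61.6 to one decimal place.
The strong-case type would prefer the pooling outcome.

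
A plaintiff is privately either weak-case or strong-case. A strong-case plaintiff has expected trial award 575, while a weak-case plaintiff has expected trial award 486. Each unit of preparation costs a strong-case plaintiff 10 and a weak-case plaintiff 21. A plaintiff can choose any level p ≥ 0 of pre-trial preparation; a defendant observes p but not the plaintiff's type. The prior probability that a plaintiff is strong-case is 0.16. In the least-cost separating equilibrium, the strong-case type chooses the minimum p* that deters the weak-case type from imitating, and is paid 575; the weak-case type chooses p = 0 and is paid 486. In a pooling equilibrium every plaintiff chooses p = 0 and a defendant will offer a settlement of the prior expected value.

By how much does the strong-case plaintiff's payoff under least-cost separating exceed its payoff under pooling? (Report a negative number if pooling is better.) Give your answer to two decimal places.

Least-cost separating signal: p* solves 486 = 575 − 21·p*, so p* = (575 − 486)/21 ≈ 4.2381.
Strong-case type's separating payoff: 575 − 10 × p* = 575 − 10 × (575 − 486)/21 = 575 − 890/21 ≈ 532.6190.
Pooling payoff: 0.16 × 575 + 0.84 × 486 = 500.24.
Difference: 532.6190 − 500.24 = 32.379, i.e. 32.38 to two decimal places.
The strong-case type prefers to separate.

32.38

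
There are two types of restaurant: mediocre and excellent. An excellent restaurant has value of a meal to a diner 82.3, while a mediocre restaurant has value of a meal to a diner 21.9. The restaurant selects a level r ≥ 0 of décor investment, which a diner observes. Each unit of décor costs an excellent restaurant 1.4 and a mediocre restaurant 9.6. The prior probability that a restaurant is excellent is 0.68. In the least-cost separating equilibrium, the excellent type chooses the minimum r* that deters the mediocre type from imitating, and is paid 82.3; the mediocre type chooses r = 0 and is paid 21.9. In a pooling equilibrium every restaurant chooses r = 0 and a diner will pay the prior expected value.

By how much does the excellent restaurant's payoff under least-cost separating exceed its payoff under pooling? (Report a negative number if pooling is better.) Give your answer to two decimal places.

10.52

Least-cost separating signal: r* solves 21.9 = 82.3 − 9.6·r*, so r* = (82.3 − 21.9)/9.6 ≈ 6.2917.
Excellent type's separating payoff: 82.3 − 1.4 × r* = 82.3 − 1.4 × (82.3 − 21.9)/9.6 = 82.3 − 84.56/9.6 ≈ 73.4917.
Pooling payoff: 0.68 × 82.3 + 0.32 × 21.9 = 62.972.
Difference: 73.4917 − 62.972 = 10.5197, i.e. 10.52 to two decimal places.
The excellent type prefers to separate.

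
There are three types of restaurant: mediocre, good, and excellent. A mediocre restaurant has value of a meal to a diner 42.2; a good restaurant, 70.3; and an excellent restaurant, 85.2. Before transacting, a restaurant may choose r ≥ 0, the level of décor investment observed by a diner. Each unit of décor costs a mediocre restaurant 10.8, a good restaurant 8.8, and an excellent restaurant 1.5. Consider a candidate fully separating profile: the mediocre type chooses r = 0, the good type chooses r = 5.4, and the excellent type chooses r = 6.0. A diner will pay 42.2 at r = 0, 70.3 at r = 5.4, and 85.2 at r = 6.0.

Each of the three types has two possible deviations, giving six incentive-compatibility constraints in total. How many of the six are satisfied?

4

Good (own payoff 70.3 − 8.8×5.4 = 22.78): to r=0 gives 42.2 → profitable ✗; to r=6.0 gives 85.2 − 8.8×6.0 = 32.4 → profitable ✗.
Mediocre (own payoff 42.2): to r=5.4 gives 70.3 − 10.8×5.4 = 11.98 → no gain ✓; to r=6.0 gives 85.2 − 10.8×6.0 = 20.4 → no gain ✓.
Excellent (own payoff 85.2 − 1.5×6.0 = 76.2): to r=0 gives 42.2 → no gain ✓; to r=5.4 gives 70.3 − 1.5×5.4 = 62.2 → no gain ✓.
4 of the 6 constraints hold; not an equilibrium.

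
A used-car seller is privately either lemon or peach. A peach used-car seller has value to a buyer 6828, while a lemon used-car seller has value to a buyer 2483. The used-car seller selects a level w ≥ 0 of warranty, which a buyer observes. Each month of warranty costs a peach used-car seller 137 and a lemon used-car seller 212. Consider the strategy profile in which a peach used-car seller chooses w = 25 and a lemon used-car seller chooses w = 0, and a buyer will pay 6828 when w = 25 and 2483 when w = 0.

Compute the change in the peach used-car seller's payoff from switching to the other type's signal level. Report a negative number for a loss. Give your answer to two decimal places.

-920.00

Playing w = 25 the peach used-car seller receives 6828 − 137 × 25 = 3403.
Deviating to w = 0 yields 2483 instead.
Gain from deviating: 2483 − 3403 = -920.00.
The gain is negative, so the peach type's incentive-compatibility constraint is satisfied.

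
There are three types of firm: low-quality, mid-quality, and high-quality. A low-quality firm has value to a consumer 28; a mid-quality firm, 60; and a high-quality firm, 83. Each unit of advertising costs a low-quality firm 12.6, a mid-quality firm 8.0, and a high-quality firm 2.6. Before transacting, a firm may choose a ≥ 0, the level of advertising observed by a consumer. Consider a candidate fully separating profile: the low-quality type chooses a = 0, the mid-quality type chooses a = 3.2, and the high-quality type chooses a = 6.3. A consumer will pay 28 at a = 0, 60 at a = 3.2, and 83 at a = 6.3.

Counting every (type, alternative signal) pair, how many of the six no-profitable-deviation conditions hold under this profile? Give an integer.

6

Low-quality (own payoff 28): to a=3.2 gives 60 − 12.6×3.2 = 19.68 → no gain ✓; to a=6.3 gives 83 − 12.6×6.3 = 3.62 → no gain ✓.
High-quality (own payoff 83 − 2.6×6.3 = 66.62): to a=0 gives 28 → no gain ✓; to a=3.2 gives 60 − 2.6×3.2 = 51.68 → no gain ✓.
Mid-quality (own payoff 60 − 8.0×3.2 = 34.4): to a=0 gives 28 → no gain ✓; to a=6.3 gives 83 − 8.0×6.3 = 32.6 → no gain ✓.
6 of the 6 constraints hold; this profile is a separating equilibrium.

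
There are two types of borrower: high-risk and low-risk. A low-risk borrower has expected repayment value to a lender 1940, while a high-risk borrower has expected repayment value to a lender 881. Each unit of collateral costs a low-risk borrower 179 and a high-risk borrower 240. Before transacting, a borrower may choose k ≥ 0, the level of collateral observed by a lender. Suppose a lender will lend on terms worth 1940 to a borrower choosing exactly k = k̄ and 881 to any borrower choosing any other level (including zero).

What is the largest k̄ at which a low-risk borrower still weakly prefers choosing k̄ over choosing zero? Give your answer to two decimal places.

5.92

Choosing k̄ yields the low-risk type 1940 − 179·k̄; choosing zero yields 881.
The low-risk type is indifferent at 1940 − 179·k̄ = 881, i.e. k̄ = (1940 − 881) / 179 ≈ 5.92.
For any k̄ above 5.92 the low-risk type would rather pool at zero, so separation collapses.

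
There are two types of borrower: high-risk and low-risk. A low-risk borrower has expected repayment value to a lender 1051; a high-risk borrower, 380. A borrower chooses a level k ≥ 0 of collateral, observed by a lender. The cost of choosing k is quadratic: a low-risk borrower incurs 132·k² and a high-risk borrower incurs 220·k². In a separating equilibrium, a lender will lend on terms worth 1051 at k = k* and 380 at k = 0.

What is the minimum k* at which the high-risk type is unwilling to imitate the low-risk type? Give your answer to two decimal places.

The high-risk type at k = 0 receives 380; imitating at k* yields 1051 − 220·k*².
Indifference: 380 = 1051 − 220·k*², so k*² = (1051 − 380) / 220 = 3.05.
k* = √3.05 ≈ 1.75.

1.75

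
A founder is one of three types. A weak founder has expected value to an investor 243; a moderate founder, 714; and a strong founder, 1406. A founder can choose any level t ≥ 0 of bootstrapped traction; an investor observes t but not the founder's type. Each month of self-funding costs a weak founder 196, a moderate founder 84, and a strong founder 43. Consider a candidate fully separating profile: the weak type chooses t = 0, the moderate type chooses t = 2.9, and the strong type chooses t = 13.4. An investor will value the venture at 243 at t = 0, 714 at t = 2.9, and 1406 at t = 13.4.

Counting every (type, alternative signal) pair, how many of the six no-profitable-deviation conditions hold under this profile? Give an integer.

6

Weak (own payoff 243): to t=2.9 gives 714 − 196×2.9 = 145.6 → no gain ✓; to t=13.4 gives 1406 − 196×13.4 = -1220.4 → no gain ✓.
Moderate (own payoff 714 − 84×2.9 = 470.4): to t=0 gives 243 → no gain ✓; to t=13.4 gives 1406 − 84×13.4 = 280.4 → no gain ✓.
Strong (own payoff 1406 − 43×13.4 = 829.8): to t=0 gives 243 → no gain ✓; to t=2.9 gives 714 − 43×2.9 = 589.3 → no gain ✓.
6 of the 6 constraints hold; this profile is a separating equilibrium.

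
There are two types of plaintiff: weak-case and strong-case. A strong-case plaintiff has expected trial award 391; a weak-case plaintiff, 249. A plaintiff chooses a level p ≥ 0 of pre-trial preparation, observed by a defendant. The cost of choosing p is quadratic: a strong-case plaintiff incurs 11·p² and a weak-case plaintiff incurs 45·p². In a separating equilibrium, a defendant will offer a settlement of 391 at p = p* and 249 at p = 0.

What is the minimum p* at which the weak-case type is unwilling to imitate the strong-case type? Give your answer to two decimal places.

The weak-case type at p = 0 receives 249; imitating at p* yields 391 − 45·p*².
Indifference: 249 = 391 − 45·p*², so p*² = (391 − 249) / 45 ≈ 3.1556.
p* = √3.1556 ≈ 1.78.

1.78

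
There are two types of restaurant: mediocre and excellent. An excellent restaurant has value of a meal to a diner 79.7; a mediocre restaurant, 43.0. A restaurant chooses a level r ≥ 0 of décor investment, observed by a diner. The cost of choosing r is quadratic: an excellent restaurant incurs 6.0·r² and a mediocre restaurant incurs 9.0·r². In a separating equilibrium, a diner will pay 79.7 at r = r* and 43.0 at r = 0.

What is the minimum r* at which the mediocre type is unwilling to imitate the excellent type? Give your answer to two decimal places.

The mediocre type at r = 0 receives 43.0; imitating at r* yields 79.7 − 9.0·r*².
Indifference: 43.0 = 79.7 − 9.0·r*², so r*² = (79.7 − 43.0) / 9.0 ≈ 4.0778.
r* = √4.0778 ≈ 2.02.

2.02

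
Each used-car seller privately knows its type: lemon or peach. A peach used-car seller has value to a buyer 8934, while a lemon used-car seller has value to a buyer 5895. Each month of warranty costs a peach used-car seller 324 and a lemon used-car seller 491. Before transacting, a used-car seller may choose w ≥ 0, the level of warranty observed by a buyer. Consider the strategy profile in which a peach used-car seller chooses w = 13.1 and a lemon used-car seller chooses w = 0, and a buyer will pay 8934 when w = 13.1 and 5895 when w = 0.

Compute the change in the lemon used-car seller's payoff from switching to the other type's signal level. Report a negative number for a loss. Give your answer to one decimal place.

Playing w = 0 the lemon used-car seller receives 5895.
Deviating to w = 13.1 brings payment 8934 at cost 491 × 13.1 = 6432.1, netting 2501.9.
Gain from deviating: 2501.9 − 5895 = -3393.1.
The gain is negative, so the lemon type's incentive-compatibility constraint is satisfied.

-3393.1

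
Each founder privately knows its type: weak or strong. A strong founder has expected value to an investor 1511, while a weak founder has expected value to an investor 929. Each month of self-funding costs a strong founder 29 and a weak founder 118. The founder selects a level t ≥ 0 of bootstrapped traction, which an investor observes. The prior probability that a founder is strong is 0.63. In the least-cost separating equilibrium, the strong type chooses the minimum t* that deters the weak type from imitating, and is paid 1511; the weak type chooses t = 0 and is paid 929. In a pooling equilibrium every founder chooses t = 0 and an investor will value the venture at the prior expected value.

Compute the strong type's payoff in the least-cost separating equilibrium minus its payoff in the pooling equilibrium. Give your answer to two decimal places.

72.31

Least-cost separating signal: t* solves 929 = 1511 − 118·t*, so t* = (1511 − 929)/118 ≈ 4.9322.
Strong type's separating payoff: 1511 − 29 × t* = 1511 − 29 × (1511 − 929)/118 = 1511 − 16878/118 ≈ 1367.9661.
Pooling payoff: 0.63 × 1511 + 0.37 × 929 = 1295.66.
Difference: 1367.9661 − 1295.66 = 72.3061, i.e. 72.31 to two decimal places.
The strong type prefers to separate.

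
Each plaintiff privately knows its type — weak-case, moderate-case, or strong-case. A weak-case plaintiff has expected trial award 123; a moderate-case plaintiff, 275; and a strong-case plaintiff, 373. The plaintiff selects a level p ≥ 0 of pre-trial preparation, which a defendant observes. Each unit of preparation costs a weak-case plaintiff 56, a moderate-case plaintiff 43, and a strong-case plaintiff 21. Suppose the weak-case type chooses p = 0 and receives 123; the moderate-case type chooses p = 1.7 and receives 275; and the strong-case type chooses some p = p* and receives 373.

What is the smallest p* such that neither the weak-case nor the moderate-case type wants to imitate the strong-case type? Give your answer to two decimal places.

Weak-case type (on-path payoff 123) won't mimic when 123 ≥ 373 − 56·p*, i.e. p* ≥ 4.46.
Moderate-case type (on-path payoff 275 − 43×1.7 = 201.9) won't mimic when 201.9 ≥ 373 − 43·p*, i.e. p* ≥ 3.98.
Both must hold, so p* = max(4.46, 3.98) = 4.46. The weak-case type's constraint binds.

4.46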